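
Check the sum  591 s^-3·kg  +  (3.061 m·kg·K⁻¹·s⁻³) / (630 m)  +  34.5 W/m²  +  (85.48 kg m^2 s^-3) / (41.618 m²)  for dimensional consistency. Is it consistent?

In SI base units:
  591 s^-3·kg:  kg·s⁻³
  (3.061 m·kg·K⁻¹·s⁻³) / (630 m):  [kg·m·s⁻³·K⁻¹] / [m] = kg·s⁻³·K⁻¹
  34.5 W/m²:  W·m⁻² = J·s⁻¹·m⁻² = kg·s⁻³
  (85.48 kg m^2 s^-3) / (41.618 m²):  [kg·m²·s⁻³] / [m²] = kg·s⁻³
The terms do not share a single dimension (kg·s⁻³ vs kg·s⁻³·K⁻¹).

No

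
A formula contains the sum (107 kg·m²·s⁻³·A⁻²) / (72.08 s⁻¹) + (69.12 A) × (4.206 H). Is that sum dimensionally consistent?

Dimensions:
  (107 kg·m²·s⁻³·A⁻²) / (72.08 s⁻¹):  [kg·m²·s⁻³·A⁻²] / [s⁻¹] = kg·m²·s⁻²·A⁻²
  (69.12 A) × (4.206 H):  [A] · [kg·m²·s⁻²·A⁻²] = kg·m²·s⁻²·A⁻¹
kg·m²·s⁻²·A⁻² ≠ kg·m²·s⁻²·A⁻¹, so they cannot be added.

No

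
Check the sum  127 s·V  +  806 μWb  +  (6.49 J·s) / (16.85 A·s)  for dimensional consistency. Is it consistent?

Yes

Work out the base dimensions of each:
  127 s·V:  V·s = J·C⁻¹·s = kg·m²·s⁻²·A⁻¹
  806 μWb:  Wb = V·s = kg·m²·s⁻²·A⁻¹
  (6.49 J·s) / (16.85 A·s):  [kg·m²·s⁻¹] / [s·A] = kg·m²·s⁻²·A⁻¹
Every term reduces to kg·m²·s⁻²·A⁻¹.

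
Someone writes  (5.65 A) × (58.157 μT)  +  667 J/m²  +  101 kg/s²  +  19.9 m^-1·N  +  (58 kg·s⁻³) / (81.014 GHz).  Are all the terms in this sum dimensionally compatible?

Yes

Work out the base dimensions of each:
  (5.65 A) × (58.157 μT):  [A] · [kg·s⁻²·A⁻¹] = kg·s⁻²
  667 J/m²:  J·m⁻² = N·m·m⁻² = kg·s⁻²
  101 kg/s²:  kg·s⁻²
  19.9 m^-1·N:  N·m⁻¹ = kg·m·s⁻²·m⁻¹ = kg·s⁻²
  (58 kg·s⁻³) / (81.014 GHz):  [kg·s⁻³] / [s⁻¹] = kg·s⁻²
Every term reduces to kg·s⁻².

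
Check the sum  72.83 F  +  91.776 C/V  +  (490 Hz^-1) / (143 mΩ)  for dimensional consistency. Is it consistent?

Reduce each to base SI dimensions:
  72.83 F:  F = C·V⁻¹ = kg⁻¹·m⁻²·s⁴·A²
  91.776 C/V:  C·V⁻¹ = s·A·(J·C⁻¹)⁻¹ = kg⁻¹·m⁻²·s⁴·A²
  (490 Hz^-1) / (143 mΩ):  [s] / [kg·m²·s⁻³·A⁻²] = kg⁻¹·m⁻²·s⁴·A²
Every term reduces to kg⁻¹·m⁻²·s⁴·A².

Yes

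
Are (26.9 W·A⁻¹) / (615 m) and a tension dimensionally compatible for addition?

No

Work out the base dimensions of each:
  (26.9 W·A⁻¹) / (615 m):  [kg·m²·s⁻³·A⁻¹] / [m] = kg·m·s⁻³·A⁻¹
  a tension:  [tension] = kg·m·s⁻²
kg·m·s⁻³·A⁻¹ ≠ kg·m·s⁻², so they cannot be added.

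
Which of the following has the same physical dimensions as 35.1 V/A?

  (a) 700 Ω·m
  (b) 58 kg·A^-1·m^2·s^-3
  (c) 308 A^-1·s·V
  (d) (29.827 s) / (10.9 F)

(d)

Reference: V·A⁻¹ = J·C⁻¹·A⁻¹ = kg·m²·s⁻³·A⁻².
Each option:
  (a) Ω·m = V·A⁻¹·m = kg·m³·s⁻³·A⁻²
  (b) kg·m²·s⁻³·A⁻¹
  (c) V·s·A⁻¹ = J·C⁻¹·s·A⁻¹ = kg·m²·s⁻²·A⁻²
  (d) [s] / [kg⁻¹·m⁻²·s⁴·A²] = kg·m²·s⁻³·A⁻²  ← same
Only (d) matches kg·m²·s⁻³·A⁻².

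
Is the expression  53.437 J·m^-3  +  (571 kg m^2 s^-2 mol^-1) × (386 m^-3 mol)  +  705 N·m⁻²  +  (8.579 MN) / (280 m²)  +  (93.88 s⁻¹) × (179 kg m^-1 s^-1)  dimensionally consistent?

Work out the base dimensions of each:
  53.437 J·m^-3:  J·m⁻³ = N·m·m⁻³ = kg·m⁻¹·s⁻²
  (571 kg m^2 s^-2 mol^-1) × (386 m^-3 mol):  [kg·m²·s⁻²·mol⁻¹] · [m⁻³·mol] = kg·m⁻¹·s⁻²
  705 N·m⁻²:  N·m⁻² = kg·m·s⁻²·m⁻² = kg·m⁻¹·s⁻²
  (8.579 MN) / (280 m²):  [kg·m·s⁻²] / [m²] = kg·m⁻¹·s⁻²
  (93.88 s⁻¹) × (179 kg m^-1 s^-1):  [s⁻¹] · [kg·m⁻¹·s⁻¹] = kg·m⁻¹·s⁻²
Every term reduces to kg·m⁻¹·s⁻².

Yes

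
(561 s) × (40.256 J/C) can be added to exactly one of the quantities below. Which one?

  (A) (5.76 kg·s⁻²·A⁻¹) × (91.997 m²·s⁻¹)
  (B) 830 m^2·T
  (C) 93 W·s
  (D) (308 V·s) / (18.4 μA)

Reference: [s] · [kg·m²·s⁻³·A⁻¹] = kg·m²·s⁻²·A⁻¹.
Each option:
  (A) [kg·s⁻²·A⁻¹] · [m²·s⁻¹] = kg·m²·s⁻³·A⁻¹
  (B) T·m² = Wb·m⁻²·m² = kg·m²·s⁻²·A⁻¹  ← same
  (C) W·s = J·s⁻¹·s = kg·m²·s⁻²
  (D) [kg·m²·s⁻²·A⁻¹] / [A] = kg·m²·s⁻²·A⁻²
Only (B) matches kg·m²·s⁻²·A⁻¹.

(B)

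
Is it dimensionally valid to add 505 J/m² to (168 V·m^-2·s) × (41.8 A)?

Yes

Work out the base dimensions of each:
  505 J/m²:  J·m⁻² = N·m·m⁻² = kg·s⁻²
  (168 V·m^-2·s) × (41.8 A):  [kg·s⁻²·A⁻¹] · [A] = kg·s⁻²
Both are kg·s⁻², so they have the same dimensions and can be added.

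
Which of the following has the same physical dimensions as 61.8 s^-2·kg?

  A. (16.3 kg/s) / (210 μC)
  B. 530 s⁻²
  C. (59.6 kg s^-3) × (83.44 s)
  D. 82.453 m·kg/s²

C.

Reference: kg·s⁻².
Each option:
  A. [kg·s⁻¹] / [s·A] = kg·s⁻²·A⁻¹
  B. s⁻²
  C. [kg·s⁻³] · [s] = kg·s⁻²  ← same
  D. kg·m·s⁻²
Only C. matches kg·s⁻².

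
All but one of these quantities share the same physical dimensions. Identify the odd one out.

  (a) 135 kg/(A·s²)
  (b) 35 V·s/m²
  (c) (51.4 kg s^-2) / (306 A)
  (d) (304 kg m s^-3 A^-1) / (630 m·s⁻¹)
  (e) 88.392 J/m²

(e)

Reduce each to base SI dimensions:
  (a) kg·s⁻²·A⁻¹
  (b) V·s·m⁻² = J·C⁻¹·s·m⁻² = kg·s⁻²·A⁻¹
  (c) [kg·s⁻²] / [A] = kg·s⁻²·A⁻¹
  (d) [kg·m·s⁻³·A⁻¹] / [m·s⁻¹] = kg·s⁻²·A⁻¹
  (e) J·m⁻² = N·m·m⁻² = kg·s⁻²
All reduce to kg·s⁻²·A⁻¹ except (e), which is kg·s⁻².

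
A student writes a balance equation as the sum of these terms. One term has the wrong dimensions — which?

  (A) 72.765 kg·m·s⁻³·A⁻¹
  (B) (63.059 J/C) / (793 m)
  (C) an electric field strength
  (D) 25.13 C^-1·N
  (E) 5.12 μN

Dimensions:
  (A) kg·m·s⁻³·A⁻¹
  (B) [kg·m²·s⁻³·A⁻¹] / [m] = kg·m·s⁻³·A⁻¹
  (C) [electric field strength] = kg·m·s⁻³·A⁻¹
  (D) N·C⁻¹ = kg·m·s⁻²·(s·A)⁻¹ = kg·m·s⁻³·A⁻¹
  (E) N = kg·m·s⁻²
All reduce to kg·m·s⁻³·A⁻¹ except (E), which is kg·m·s⁻².

(E)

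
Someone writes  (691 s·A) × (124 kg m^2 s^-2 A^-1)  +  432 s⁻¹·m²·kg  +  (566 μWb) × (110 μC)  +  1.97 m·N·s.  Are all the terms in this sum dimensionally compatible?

Yes

In SI base units:
  (691 s·A) × (124 kg m^2 s^-2 A^-1):  [s·A] · [kg·m²·s⁻²·A⁻¹] = kg·m²·s⁻¹
  432 s⁻¹·m²·kg:  kg·m²·s⁻¹
  (566 μWb) × (110 μC):  [kg·m²·s⁻²·A⁻¹] · [s·A] = kg·m²·s⁻¹
  1.97 m·N·s:  N·m·s = kg·m·s⁻²·m·s = kg·m²·s⁻¹
Every term reduces to kg·m²·s⁻¹.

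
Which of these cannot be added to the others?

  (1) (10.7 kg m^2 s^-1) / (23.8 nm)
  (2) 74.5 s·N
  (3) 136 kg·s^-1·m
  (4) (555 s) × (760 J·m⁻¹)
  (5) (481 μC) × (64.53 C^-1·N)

Expand each in SI base units:
  (1) [kg·m²·s⁻¹] / [m] = kg·m·s⁻¹
  (2) N·s = kg·m·s⁻²·s = kg·m·s⁻¹
  (3) kg·m·s⁻¹
  (4) [s] · [kg·m·s⁻²] = kg·m·s⁻¹
  (5) [s·A] · [kg·m·s⁻³·A⁻¹] = kg·m·s⁻²
All reduce to kg·m·s⁻¹ except (5), which is kg·m·s⁻².

(5)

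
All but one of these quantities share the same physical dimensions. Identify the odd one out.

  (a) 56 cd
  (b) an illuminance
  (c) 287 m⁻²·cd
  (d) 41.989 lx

(a)

Dimensions:
  (a) cd
  (b) [illuminance] = m⁻²·cd
  (c) cd·m⁻² = m⁻²·cd
  (d) lx = lm·m⁻² = m⁻²·cd
All reduce to m⁻²·cd except (a), which is cd.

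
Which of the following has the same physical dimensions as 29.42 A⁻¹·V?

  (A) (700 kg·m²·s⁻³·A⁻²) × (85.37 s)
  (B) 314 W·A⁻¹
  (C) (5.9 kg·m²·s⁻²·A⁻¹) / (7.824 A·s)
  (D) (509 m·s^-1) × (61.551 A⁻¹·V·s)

Reference: V·A⁻¹ = J·C⁻¹·A⁻¹ = kg·m²·s⁻³·A⁻².
Each option:
  (A) [kg·m²·s⁻³·A⁻²] · [s] = kg·m²·s⁻²·A⁻²
  (B) W·A⁻¹ = J·s⁻¹·A⁻¹ = kg·m²·s⁻³·A⁻¹
  (C) [kg·m²·s⁻²·A⁻¹] / [s·A] = kg·m²·s⁻³·A⁻²  ← same
  (D) [m·s⁻¹] · [kg·m²·s⁻²·A⁻²] = kg·m³·s⁻³·A⁻²
Only (C) matches kg·m²·s⁻³·A⁻².

(C)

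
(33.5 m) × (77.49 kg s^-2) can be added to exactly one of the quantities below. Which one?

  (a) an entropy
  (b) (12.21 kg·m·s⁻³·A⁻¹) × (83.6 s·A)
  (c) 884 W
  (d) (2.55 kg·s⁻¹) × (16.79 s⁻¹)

(b)

Reference: [m] · [kg·s⁻²] = kg·m·s⁻².
Each option:
  (a) [entropy] = kg·m²·s⁻²·K⁻¹
  (b) [kg·m·s⁻³·A⁻¹] · [s·A] = kg·m·s⁻²  ← same
  (c) W = J·s⁻¹ = kg·m²·s⁻³
  (d) [kg·s⁻¹] · [s⁻¹] = kg·s⁻²
Only (b) matches kg·m·s⁻².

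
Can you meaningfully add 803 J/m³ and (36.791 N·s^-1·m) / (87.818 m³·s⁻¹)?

In SI base units:
  803 J/m³:  J·m⁻³ = N·m·m⁻³ = kg·m⁻¹·s⁻²
  (36.791 N·s^-1·m) / (87.818 m³·s⁻¹):  [kg·m²·s⁻³] / [m³·s⁻¹] = kg·m⁻¹·s⁻²
Both are kg·m⁻¹·s⁻², so they have the same dimensions and can be added.

Yes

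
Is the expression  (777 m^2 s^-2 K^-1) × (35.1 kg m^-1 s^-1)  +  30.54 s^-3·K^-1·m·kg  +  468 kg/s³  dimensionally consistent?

No

Expand each in SI base units:
  (777 m^2 s^-2 K^-1) × (35.1 kg m^-1 s^-1):  [m²·s⁻²·K⁻¹] · [kg·m⁻¹·s⁻¹] = kg·m·s⁻³·K⁻¹
  30.54 s^-3·K^-1·m·kg:  kg·m·s⁻³·K⁻¹
  468 kg/s³:  kg·s⁻³
The terms do not share a single dimension (kg·m·s⁻³·K⁻¹ vs kg·s⁻³).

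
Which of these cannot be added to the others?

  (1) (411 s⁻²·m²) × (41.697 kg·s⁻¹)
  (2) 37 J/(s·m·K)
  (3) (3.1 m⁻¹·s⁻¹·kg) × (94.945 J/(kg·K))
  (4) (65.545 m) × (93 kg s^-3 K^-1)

(1)

Expand each in SI base units:
  (1) [m²·s⁻²] · [kg·s⁻¹] = kg·m²·s⁻³
  (2) J·s⁻¹·m⁻¹·K⁻¹ = N·m·s⁻¹·m⁻¹·K⁻¹ = kg·m·s⁻³·K⁻¹
  (3) [kg·m⁻¹·s⁻¹] · [m²·s⁻²·K⁻¹] = kg·m·s⁻³·K⁻¹
  (4) [m] · [kg·s⁻³·K⁻¹] = kg·m·s⁻³·K⁻¹
All reduce to kg·m·s⁻³·K⁻¹ except (1), which is kg·m²·s⁻³.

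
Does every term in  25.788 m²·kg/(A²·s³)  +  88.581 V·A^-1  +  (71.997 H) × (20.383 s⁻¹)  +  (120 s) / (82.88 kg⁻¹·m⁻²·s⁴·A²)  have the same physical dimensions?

Yes

Dimensions:
  25.788 m²·kg/(A²·s³):  kg·m²·s⁻³·A⁻²
  88.581 V·A^-1:  V·A⁻¹ = J·C⁻¹·A⁻¹ = kg·m²·s⁻³·A⁻²
  (71.997 H) × (20.383 s⁻¹):  [kg·m²·s⁻²·A⁻²] · [s⁻¹] = kg·m²·s⁻³·A⁻²
  (120 s) / (82.88 kg⁻¹·m⁻²·s⁴·A²):  [s] / [kg⁻¹·m⁻²·s⁴·A²] = kg·m²·s⁻³·A⁻²
Every term reduces to kg·m²·s⁻³·A⁻².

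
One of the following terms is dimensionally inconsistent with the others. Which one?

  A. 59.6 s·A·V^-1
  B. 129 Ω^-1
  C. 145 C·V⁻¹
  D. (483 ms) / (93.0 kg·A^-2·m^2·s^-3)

Dimensions:
  A. A·s·V⁻¹ = A·s·(J·C⁻¹)⁻¹ = kg⁻¹·m⁻²·s⁴·A²
  B. Ω⁻¹ = (V·A⁻¹)⁻¹ = kg⁻¹·m⁻²·s³·A²
  C. C·V⁻¹ = s·A·(J·C⁻¹)⁻¹ = kg⁻¹·m⁻²·s⁴·A²
  D. [s] / [kg·m²·s⁻³·A⁻²] = kg⁻¹·m⁻²·s⁴·A²
All reduce to kg⁻¹·m⁻²·s⁴·A² except B., which is kg⁻¹·m⁻²·s³·A².

B.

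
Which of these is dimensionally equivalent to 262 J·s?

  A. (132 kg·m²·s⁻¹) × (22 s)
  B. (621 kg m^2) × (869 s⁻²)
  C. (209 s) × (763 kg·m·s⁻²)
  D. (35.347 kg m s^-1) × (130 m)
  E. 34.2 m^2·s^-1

Reference: J·s = N·m·s = kg·m²·s⁻¹.
Each option:
  A. [kg·m²·s⁻¹] · [s] = kg·m²
  B. [kg·m²] · [s⁻²] = kg·m²·s⁻²
  C. [s] · [kg·m·s⁻²] = kg·m·s⁻¹
  D. [kg·m·s⁻¹] · [m] = kg·m²·s⁻¹  ← same
  E. m²·s⁻¹
Only D. matches kg·m²·s⁻¹.

D.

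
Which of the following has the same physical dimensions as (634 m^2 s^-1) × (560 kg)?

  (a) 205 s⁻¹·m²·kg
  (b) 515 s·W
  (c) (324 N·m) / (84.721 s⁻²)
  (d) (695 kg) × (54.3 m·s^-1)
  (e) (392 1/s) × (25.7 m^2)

Reference: [m²·s⁻¹] · [kg] = kg·m²·s⁻¹.
Each option:
  (a) kg·m²·s⁻¹  ← same
  (b) W·s = J·s⁻¹·s = kg·m²·s⁻²
  (c) [kg·m²·s⁻²] / [s⁻²] = kg·m²
  (d) [kg] · [m·s⁻¹] = kg·m·s⁻¹
  (e) [s⁻¹] · [m²] = m²·s⁻¹
Only (a) matches kg·m²·s⁻¹.

(a)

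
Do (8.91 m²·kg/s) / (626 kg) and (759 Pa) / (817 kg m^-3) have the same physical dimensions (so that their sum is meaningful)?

Work out the base dimensions of each:
  (8.91 m²·kg/s) / (626 kg):  [kg·m²·s⁻¹] / [kg] = m²·s⁻¹
  (759 Pa) / (817 kg m^-3):  [kg·m⁻¹·s⁻²] / [kg·m⁻³] = m²·s⁻²
m²·s⁻¹ ≠ m²·s⁻², so they cannot be added.

No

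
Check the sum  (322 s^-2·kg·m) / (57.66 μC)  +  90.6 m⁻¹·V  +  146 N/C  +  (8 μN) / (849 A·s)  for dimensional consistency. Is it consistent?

Dimensions:
  (322 s^-2·kg·m) / (57.66 μC):  [kg·m·s⁻²] / [s·A] = kg·m·s⁻³·A⁻¹
  90.6 m⁻¹·V:  V·m⁻¹ = J·C⁻¹·m⁻¹ = kg·m·s⁻³·A⁻¹
  146 N/C:  N·C⁻¹ = kg·m·s⁻²·(s·A)⁻¹ = kg·m·s⁻³·A⁻¹
  (8 μN) / (849 A·s):  [kg·m·s⁻²] / [s·A] = kg·m·s⁻³·A⁻¹
Every term reduces to kg·m·s⁻³·A⁻¹.

Yes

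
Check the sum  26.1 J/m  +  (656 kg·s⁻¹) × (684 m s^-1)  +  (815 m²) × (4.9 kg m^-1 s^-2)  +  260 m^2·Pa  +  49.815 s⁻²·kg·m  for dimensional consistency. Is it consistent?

Reduce each to base SI dimensions:
  26.1 J/m:  J·m⁻¹ = N·m·m⁻¹ = kg·m·s⁻²
  (656 kg·s⁻¹) × (684 m s^-1):  [kg·s⁻¹] · [m·s⁻¹] = kg·m·s⁻²
  (815 m²) × (4.9 kg m^-1 s^-2):  [m²] · [kg·m⁻¹·s⁻²] = kg·m·s⁻²
  260 m^2·Pa:  Pa·m² = N·m⁻²·m² = kg·m·s⁻²
  49.815 s⁻²·kg·m:  kg·m·s⁻²
Every term reduces to kg·m·s⁻².

Yes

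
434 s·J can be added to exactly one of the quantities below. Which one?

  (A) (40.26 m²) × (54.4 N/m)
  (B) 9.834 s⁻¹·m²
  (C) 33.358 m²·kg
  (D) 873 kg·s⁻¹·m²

(D)

Reference: J·s = N·m·s = kg·m²·s⁻¹.
Each option:
  (A) [m²] · [kg·s⁻²] = kg·m²·s⁻²
  (B) m²·s⁻¹
  (C) kg·m²
  (D) kg·m²·s⁻¹  ← same
Only (D) matches kg·m²·s⁻¹.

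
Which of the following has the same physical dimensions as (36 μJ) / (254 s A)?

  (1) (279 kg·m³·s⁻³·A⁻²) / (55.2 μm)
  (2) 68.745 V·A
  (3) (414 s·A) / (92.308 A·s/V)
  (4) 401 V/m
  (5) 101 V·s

Reference: [kg·m²·s⁻²] / [s·A] = kg·m²·s⁻³·A⁻¹.
Each option:
  (1) [kg·m³·s⁻³·A⁻²] / [m] = kg·m²·s⁻³·A⁻²
  (2) V·A = J·C⁻¹·A = kg·m²·s⁻³
  (3) [s·A] / [kg⁻¹·m⁻²·s⁴·A²] = kg·m²·s⁻³·A⁻¹  ← same
  (4) V·m⁻¹ = J·C⁻¹·m⁻¹ = kg·m·s⁻³·A⁻¹
  (5) V·s = J·C⁻¹·s = kg·m²·s⁻²·A⁻¹
Only (3) matches kg·m²·s⁻³·A⁻¹.

(3)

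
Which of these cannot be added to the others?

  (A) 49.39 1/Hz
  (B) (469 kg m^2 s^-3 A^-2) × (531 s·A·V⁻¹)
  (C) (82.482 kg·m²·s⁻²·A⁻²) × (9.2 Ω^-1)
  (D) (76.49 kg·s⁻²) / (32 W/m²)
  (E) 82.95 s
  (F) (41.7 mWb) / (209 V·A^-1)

(F)

Expand each in SI base units:
  (A) Hz⁻¹ = (s⁻¹)⁻¹ = s
  (B) [kg·m²·s⁻³·A⁻²] · [kg⁻¹·m⁻²·s⁴·A²] = s
  (C) [kg·m²·s⁻²·A⁻²] · [kg⁻¹·m⁻²·s³·A²] = s
  (D) [kg·s⁻²] / [kg·s⁻³] = s
  (E) s
  (F) [kg·m²·s⁻²·A⁻¹] / [kg·m²·s⁻³·A⁻²] = s·A
All reduce to s except (F), which is s·A.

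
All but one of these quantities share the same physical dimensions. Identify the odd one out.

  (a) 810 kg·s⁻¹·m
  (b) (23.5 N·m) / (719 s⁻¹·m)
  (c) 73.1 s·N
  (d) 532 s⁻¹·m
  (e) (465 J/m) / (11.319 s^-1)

(d)

Dimensions:
  (a) kg·m·s⁻¹
  (b) [kg·m²·s⁻²] / [m·s⁻¹] = kg·m·s⁻¹
  (c) N·s = kg·m·s⁻²·s = kg·m·s⁻¹
  (d) m·s⁻¹
  (e) [kg·m·s⁻²] / [s⁻¹] = kg·m·s⁻¹
All reduce to kg·m·s⁻¹ except (d), which is m·s⁻¹.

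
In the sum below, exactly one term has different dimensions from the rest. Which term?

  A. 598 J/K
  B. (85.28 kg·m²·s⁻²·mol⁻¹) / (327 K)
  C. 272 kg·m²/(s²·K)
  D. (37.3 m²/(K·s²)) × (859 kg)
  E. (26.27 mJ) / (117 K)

Work out the base dimensions of each:
  A. J·K⁻¹ = N·m·K⁻¹ = kg·m²·s⁻²·K⁻¹
  B. [kg·m²·s⁻²·mol⁻¹] / [K] = kg·m²·s⁻²·K⁻¹·mol⁻¹
  C. kg·m²·s⁻²·K⁻¹
  D. [m²·s⁻²·K⁻¹] · [kg] = kg·m²·s⁻²·K⁻¹
  E. [kg·m²·s⁻²] / [K] = kg·m²·s⁻²·K⁻¹
All reduce to kg·m²·s⁻²·K⁻¹ except B., which is kg·m²·s⁻²·K⁻¹·mol⁻¹.

B.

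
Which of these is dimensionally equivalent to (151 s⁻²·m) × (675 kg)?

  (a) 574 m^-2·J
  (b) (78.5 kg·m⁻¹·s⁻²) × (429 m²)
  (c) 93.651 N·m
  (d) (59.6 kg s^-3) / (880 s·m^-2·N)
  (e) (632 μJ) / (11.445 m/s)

(b)

Reference: [m·s⁻²] · [kg] = kg·m·s⁻².
Each option:
  (a) J·m⁻² = N·m·m⁻² = kg·s⁻²
  (b) [kg·m⁻¹·s⁻²] · [m²] = kg·m·s⁻²  ← same
  (c) N·m = kg·m·s⁻²·m = kg·m²·s⁻²
  (d) [kg·s⁻³] / [kg·m⁻¹·s⁻¹] = m·s⁻²
  (e) [kg·m²·s⁻²] / [m·s⁻¹] = kg·m·s⁻¹
Only (b) matches kg·m·s⁻².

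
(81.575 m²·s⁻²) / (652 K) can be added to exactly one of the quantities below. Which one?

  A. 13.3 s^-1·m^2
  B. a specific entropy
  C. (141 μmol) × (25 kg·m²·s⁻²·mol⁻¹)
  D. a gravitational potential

B.

Reference: [m²·s⁻²] / [K] = m²·s⁻²·K⁻¹.
Each option:
  A. m²·s⁻¹
  B. [specific entropy] = m²·s⁻²·K⁻¹  ← same
  C. [mol] · [kg·m²·s⁻²·mol⁻¹] = kg·m²·s⁻²
  D. [gravitational potential] = m²·s⁻²
Only B. matches m²·s⁻²·K⁻¹.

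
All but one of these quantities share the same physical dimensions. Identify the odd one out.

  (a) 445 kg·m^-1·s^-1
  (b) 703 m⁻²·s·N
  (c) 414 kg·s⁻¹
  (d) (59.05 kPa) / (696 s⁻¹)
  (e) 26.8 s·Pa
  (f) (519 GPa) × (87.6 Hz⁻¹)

Reduce each to base SI dimensions:
  (a) kg·m⁻¹·s⁻¹
  (b) N·s·m⁻² = kg·m·s⁻²·s·m⁻² = kg·m⁻¹·s⁻¹
  (c) kg·s⁻¹
  (d) [kg·m⁻¹·s⁻²] / [s⁻¹] = kg·m⁻¹·s⁻¹
  (e) Pa·s = N·m⁻²·s = kg·m⁻¹·s⁻¹
  (f) [kg·m⁻¹·s⁻²] · [s] = kg·m⁻¹·s⁻¹
All reduce to kg·m⁻¹·s⁻¹ except (c), which is kg·s⁻¹.

(c)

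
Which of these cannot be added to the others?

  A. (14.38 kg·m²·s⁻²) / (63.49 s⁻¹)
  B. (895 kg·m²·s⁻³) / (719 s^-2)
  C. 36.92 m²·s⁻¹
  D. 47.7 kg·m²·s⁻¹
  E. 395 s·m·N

Work out the base dimensions of each:
  A. [kg·m²·s⁻²] / [s⁻¹] = kg·m²·s⁻¹
  B. [kg·m²·s⁻³] / [s⁻²] = kg·m²·s⁻¹
  C. m²·s⁻¹
  D. kg·m²·s⁻¹
  E. N·m·s = kg·m·s⁻²·m·s = kg·m²·s⁻¹
All reduce to kg·m²·s⁻¹ except C., which is m²·s⁻¹.

C.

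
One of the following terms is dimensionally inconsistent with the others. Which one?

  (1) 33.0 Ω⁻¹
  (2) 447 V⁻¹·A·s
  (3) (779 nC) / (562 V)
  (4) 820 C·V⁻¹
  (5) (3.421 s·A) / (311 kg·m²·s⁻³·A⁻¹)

(1)

Reduce each to base SI dimensions:
  (1) Ω⁻¹ = (V·A⁻¹)⁻¹ = kg⁻¹·m⁻²·s³·A²
  (2) A·s·V⁻¹ = A·s·(J·C⁻¹)⁻¹ = kg⁻¹·m⁻²·s⁴·A²
  (3) [s·A] / [kg·m²·s⁻³·A⁻¹] = kg⁻¹·m⁻²·s⁴·A²
  (4) C·V⁻¹ = s·A·(J·C⁻¹)⁻¹ = kg⁻¹·m⁻²·s⁴·A²
  (5) [s·A] / [kg·m²·s⁻³·A⁻¹] = kg⁻¹·m⁻²·s⁴·A²
All reduce to kg⁻¹·m⁻²·s⁴·A² except (1), which is kg⁻¹·m⁻²·s³·A².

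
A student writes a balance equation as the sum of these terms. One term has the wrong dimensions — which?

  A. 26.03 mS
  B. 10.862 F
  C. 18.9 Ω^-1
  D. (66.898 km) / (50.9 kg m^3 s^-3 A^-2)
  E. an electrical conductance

B.

Dimensions:
  A. S = Ω⁻¹ = kg⁻¹·m⁻²·s³·A²
  B. F = C·V⁻¹ = kg⁻¹·m⁻²·s⁴·A²
  C. Ω⁻¹ = (V·A⁻¹)⁻¹ = kg⁻¹·m⁻²·s³·A²
  D. [m] / [kg·m³·s⁻³·A⁻²] = kg⁻¹·m⁻²·s³·A²
  E. [electrical conductance] = kg⁻¹·m⁻²·s³·A²
All reduce to kg⁻¹·m⁻²·s³·A² except B., which is kg⁻¹·m⁻²·s⁴·A².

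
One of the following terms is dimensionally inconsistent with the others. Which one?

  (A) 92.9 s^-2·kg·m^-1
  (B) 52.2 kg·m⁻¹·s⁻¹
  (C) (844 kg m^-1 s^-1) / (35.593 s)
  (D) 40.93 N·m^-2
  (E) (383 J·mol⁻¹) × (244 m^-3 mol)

(B)

Reduce each to base SI dimensions:
  (A) kg·m⁻¹·s⁻²
  (B) kg·m⁻¹·s⁻¹
  (C) [kg·m⁻¹·s⁻¹] / [s] = kg·m⁻¹·s⁻²
  (D) N·m⁻² = kg·m·s⁻²·m⁻² = kg·m⁻¹·s⁻²
  (E) [kg·m²·s⁻²·mol⁻¹] · [m⁻³·mol] = kg·m⁻¹·s⁻²
All reduce to kg·m⁻¹·s⁻² except (B), which is kg·m⁻¹·s⁻¹.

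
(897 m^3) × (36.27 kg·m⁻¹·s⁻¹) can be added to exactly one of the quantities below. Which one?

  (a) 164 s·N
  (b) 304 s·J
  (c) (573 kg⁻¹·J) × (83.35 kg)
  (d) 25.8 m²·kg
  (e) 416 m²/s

Reference: [m³] · [kg·m⁻¹·s⁻¹] = kg·m²·s⁻¹.
Each option:
  (a) N·s = kg·m·s⁻²·s = kg·m·s⁻¹
  (b) J·s = N·m·s = kg·m²·s⁻¹  ← same
  (c) [m²·s⁻²] · [kg] = kg·m²·s⁻²
  (d) kg·m²
  (e) m²·s⁻¹
Only (b) matches kg·m²·s⁻¹.

(b)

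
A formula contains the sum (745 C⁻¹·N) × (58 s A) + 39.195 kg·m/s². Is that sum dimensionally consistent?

Yes

Expand each in SI base units:
  (745 C⁻¹·N) × (58 s A):  [kg·m·s⁻³·A⁻¹] · [s·A] = kg·m·s⁻²
  39.195 kg·m/s²:  kg·m·s⁻²
Both are kg·m·s⁻², so they have the same dimensions and can be added.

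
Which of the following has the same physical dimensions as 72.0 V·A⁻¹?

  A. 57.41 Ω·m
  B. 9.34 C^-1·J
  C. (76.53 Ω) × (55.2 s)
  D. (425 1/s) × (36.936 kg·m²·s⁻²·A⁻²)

Reference: V·A⁻¹ = J·C⁻¹·A⁻¹ = kg·m²·s⁻³·A⁻².
Each option:
  A. Ω·m = V·A⁻¹·m = kg·m³·s⁻³·A⁻²
  B. J·C⁻¹ = N·m·(s·A)⁻¹ = kg·m²·s⁻³·A⁻¹
  C. [kg·m²·s⁻³·A⁻²] · [s] = kg·m²·s⁻²·A⁻²
  D. [s⁻¹] · [kg·m²·s⁻²·A⁻²] = kg·m²·s⁻³·A⁻²  ← same
Only D. matches kg·m²·s⁻³·A⁻².

D.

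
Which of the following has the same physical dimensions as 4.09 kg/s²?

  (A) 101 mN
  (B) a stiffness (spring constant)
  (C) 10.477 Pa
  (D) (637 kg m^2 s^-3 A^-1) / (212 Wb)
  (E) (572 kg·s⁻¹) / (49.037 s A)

(B)

Reference: kg·s⁻².
Each option:
  (A) N = kg·m·s⁻²
  (B) [stiffness (spring constant)] = kg·s⁻²  ← same
  (C) Pa = N·m⁻² = kg·m⁻¹·s⁻²
  (D) [kg·m²·s⁻³·A⁻¹] / [kg·m²·s⁻²·A⁻¹] = s⁻¹
  (E) [kg·s⁻¹] / [s·A] = kg·s⁻²·A⁻¹
Only (B) matches kg·s⁻².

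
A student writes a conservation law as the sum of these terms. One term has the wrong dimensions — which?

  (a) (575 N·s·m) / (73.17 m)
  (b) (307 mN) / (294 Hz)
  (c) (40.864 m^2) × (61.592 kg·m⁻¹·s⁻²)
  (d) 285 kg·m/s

Expand each in SI base units:
  (a) [kg·m²·s⁻¹] / [m] = kg·m·s⁻¹
  (b) [kg·m·s⁻²] / [s⁻¹] = kg·m·s⁻¹
  (c) [m²] · [kg·m⁻¹·s⁻²] = kg·m·s⁻²
  (d) kg·m·s⁻¹
All reduce to kg·m·s⁻¹ except (c), which is kg·m·s⁻².

(c)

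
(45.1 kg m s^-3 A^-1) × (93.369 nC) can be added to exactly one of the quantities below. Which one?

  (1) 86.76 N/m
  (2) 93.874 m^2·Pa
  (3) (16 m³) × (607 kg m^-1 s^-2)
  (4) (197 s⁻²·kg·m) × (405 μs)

Reference: [kg·m·s⁻³·A⁻¹] · [s·A] = kg·m·s⁻².
Each option:
  (1) N·m⁻¹ = kg·m·s⁻²·m⁻¹ = kg·s⁻²
  (2) Pa·m² = N·m⁻²·m² = kg·m·s⁻²  ← same
  (3) [m³] · [kg·m⁻¹·s⁻²] = kg·m²·s⁻²
  (4) [kg·m·s⁻²] · [s] = kg·m·s⁻¹
Only (2) matches kg·m·s⁻².

(2)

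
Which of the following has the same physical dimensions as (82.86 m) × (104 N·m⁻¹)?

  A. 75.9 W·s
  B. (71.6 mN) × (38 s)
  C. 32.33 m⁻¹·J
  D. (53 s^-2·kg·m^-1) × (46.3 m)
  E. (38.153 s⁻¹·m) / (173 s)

Reference: [m] · [kg·s⁻²] = kg·m·s⁻².
Each option:
  A. W·s = J·s⁻¹·s = kg·m²·s⁻²
  B. [kg·m·s⁻²] · [s] = kg·m·s⁻¹
  C. J·m⁻¹ = N·m·m⁻¹ = kg·m·s⁻²  ← same
  D. [kg·m⁻¹·s⁻²] · [m] = kg·s⁻²
  E. [m·s⁻¹] / [s] = m·s⁻²
Only C. matches kg·m·s⁻².

C.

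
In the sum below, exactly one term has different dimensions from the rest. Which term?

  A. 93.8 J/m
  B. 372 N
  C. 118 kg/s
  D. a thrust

C.

In SI base units:
  A. J·m⁻¹ = N·m·m⁻¹ = kg·m·s⁻²
  B. N = kg·m·s⁻²
  C. kg·s⁻¹
  D. [thrust] = kg·m·s⁻²
All reduce to kg·m·s⁻² except C., which is kg·s⁻¹.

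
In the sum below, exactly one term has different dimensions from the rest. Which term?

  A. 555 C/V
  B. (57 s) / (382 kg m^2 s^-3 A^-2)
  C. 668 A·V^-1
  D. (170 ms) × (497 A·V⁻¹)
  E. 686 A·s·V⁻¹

In SI base units:
  A. C·V⁻¹ = s·A·(J·C⁻¹)⁻¹ = kg⁻¹·m⁻²·s⁴·A²
  B. [s] / [kg·m²·s⁻³·A⁻²] = kg⁻¹·m⁻²·s⁴·A²
  C. A·V⁻¹ = A·(J·C⁻¹)⁻¹ = kg⁻¹·m⁻²·s³·A²
  D. [s] · [kg⁻¹·m⁻²·s³·A²] = kg⁻¹·m⁻²·s⁴·A²
  E. A·s·V⁻¹ = A·s·(J·C⁻¹)⁻¹ = kg⁻¹·m⁻²·s⁴·A²
All reduce to kg⁻¹·m⁻²·s⁴·A² except C., which is kg⁻¹·m⁻²·s³·A².

C.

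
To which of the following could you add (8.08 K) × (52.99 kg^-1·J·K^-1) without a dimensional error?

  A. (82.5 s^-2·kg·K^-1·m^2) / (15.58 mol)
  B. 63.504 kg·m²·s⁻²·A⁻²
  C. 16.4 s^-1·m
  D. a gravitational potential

D.

Reference: [K] · [m²·s⁻²·K⁻¹] = m²·s⁻².
Each option:
  A. [kg·m²·s⁻²·K⁻¹] / [mol] = kg·m²·s⁻²·K⁻¹·mol⁻¹
  B. kg·m²·s⁻²·A⁻²
  C. m·s⁻¹
  D. [gravitational potential] = m²·s⁻²  ← same
Only D. matches m²·s⁻².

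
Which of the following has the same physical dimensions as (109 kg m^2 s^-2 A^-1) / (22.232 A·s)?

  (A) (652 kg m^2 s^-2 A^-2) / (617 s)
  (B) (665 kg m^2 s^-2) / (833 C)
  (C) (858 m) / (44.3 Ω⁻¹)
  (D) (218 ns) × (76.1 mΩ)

Reference: [kg·m²·s⁻²·A⁻¹] / [s·A] = kg·m²·s⁻³·A⁻².
Each option:
  (A) [kg·m²·s⁻²·A⁻²] / [s] = kg·m²·s⁻³·A⁻²  ← same
  (B) [kg·m²·s⁻²] / [s·A] = kg·m²·s⁻³·A⁻¹
  (C) [m] / [kg⁻¹·m⁻²·s³·A²] = kg·m³·s⁻³·A⁻²
  (D) [s] · [kg·m²·s⁻³·A⁻²] = kg·m²·s⁻²·A⁻²
Only (A) matches kg·m²·s⁻³·A⁻².

(A)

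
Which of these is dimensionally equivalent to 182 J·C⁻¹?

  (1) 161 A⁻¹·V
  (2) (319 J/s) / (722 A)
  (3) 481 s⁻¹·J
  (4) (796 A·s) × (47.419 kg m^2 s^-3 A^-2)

Reference: J·C⁻¹ = N·m·(s·A)⁻¹ = kg·m²·s⁻³·A⁻¹.
Each option:
  (1) V·A⁻¹ = J·C⁻¹·A⁻¹ = kg·m²·s⁻³·A⁻²
  (2) [kg·m²·s⁻³] / [A] = kg·m²·s⁻³·A⁻¹  ← same
  (3) J·s⁻¹ = N·m·s⁻¹ = kg·m²·s⁻³
  (4) [s·A] · [kg·m²·s⁻³·A⁻²] = kg·m²·s⁻²·A⁻¹
Only (2) matches kg·m²·s⁻³·A⁻¹.

(2)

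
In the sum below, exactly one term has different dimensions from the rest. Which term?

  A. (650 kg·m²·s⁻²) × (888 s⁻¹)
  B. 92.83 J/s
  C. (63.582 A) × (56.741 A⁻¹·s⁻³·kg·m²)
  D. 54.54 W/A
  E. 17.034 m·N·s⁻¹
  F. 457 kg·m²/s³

D.

Expand each in SI base units:
  A. [kg·m²·s⁻²] · [s⁻¹] = kg·m²·s⁻³
  B. J·s⁻¹ = N·m·s⁻¹ = kg·m²·s⁻³
  C. [A] · [kg·m²·s⁻³·A⁻¹] = kg·m²·s⁻³
  D. W·A⁻¹ = J·s⁻¹·A⁻¹ = kg·m²·s⁻³·A⁻¹
  E. N·m·s⁻¹ = kg·m·s⁻²·m·s⁻¹ = kg·m²·s⁻³
  F. kg·m²·s⁻³
All reduce to kg·m²·s⁻³ except D., which is kg·m²·s⁻³·A⁻¹.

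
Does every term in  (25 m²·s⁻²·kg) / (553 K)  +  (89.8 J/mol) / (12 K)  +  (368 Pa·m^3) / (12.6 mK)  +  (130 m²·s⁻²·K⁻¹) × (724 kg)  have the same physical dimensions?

Reduce each to base SI dimensions:
  (25 m²·s⁻²·kg) / (553 K):  [kg·m²·s⁻²] / [K] = kg·m²·s⁻²·K⁻¹
  (89.8 J/mol) / (12 K):  [kg·m²·s⁻²·mol⁻¹] / [K] = kg·m²·s⁻²·K⁻¹·mol⁻¹
  (368 Pa·m^3) / (12.6 mK):  [kg·m²·s⁻²] / [K] = kg·m²·s⁻²·K⁻¹
  (130 m²·s⁻²·K⁻¹) × (724 kg):  [m²·s⁻²·K⁻¹] · [kg] = kg·m²·s⁻²·K⁻¹
The terms do not share a single dimension (kg·m²·s⁻²·K⁻¹ vs kg·m²·s⁻²·K⁻¹·mol⁻¹).

No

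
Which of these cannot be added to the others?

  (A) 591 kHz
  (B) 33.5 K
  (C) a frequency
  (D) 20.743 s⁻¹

Work out the base dimensions of each:
  (A) Hz = s⁻¹
  (B) K
  (C) [frequency] = s⁻¹
  (D) s⁻¹
All reduce to s⁻¹ except (B), which is K.

(B)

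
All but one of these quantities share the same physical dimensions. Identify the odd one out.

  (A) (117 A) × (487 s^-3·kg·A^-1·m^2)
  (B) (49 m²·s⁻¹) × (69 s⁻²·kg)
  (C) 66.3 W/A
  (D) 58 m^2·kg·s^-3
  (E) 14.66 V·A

In SI base units:
  (A) [A] · [kg·m²·s⁻³·A⁻¹] = kg·m²·s⁻³
  (B) [m²·s⁻¹] · [kg·s⁻²] = kg·m²·s⁻³
  (C) W·A⁻¹ = J·s⁻¹·A⁻¹ = kg·m²·s⁻³·A⁻¹
  (D) kg·m²·s⁻³
  (E) V·A = J·C⁻¹·A = kg·m²·s⁻³
All reduce to kg·m²·s⁻³ except (C), which is kg·m²·s⁻³·A⁻¹.

(C)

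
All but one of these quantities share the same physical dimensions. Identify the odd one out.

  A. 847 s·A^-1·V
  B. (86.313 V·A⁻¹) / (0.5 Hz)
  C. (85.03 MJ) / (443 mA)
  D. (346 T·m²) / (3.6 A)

C.

Expand each in SI base units:
  A. V·s·A⁻¹ = J·C⁻¹·s·A⁻¹ = kg·m²·s⁻²·A⁻²
  B. [kg·m²·s⁻³·A⁻²] / [s⁻¹] = kg·m²·s⁻²·A⁻²
  C. [kg·m²·s⁻²] / [A] = kg·m²·s⁻²·A⁻¹
  D. [kg·m²·s⁻²·A⁻¹] / [A] = kg·m²·s⁻²·A⁻²
All reduce to kg·m²·s⁻²·A⁻² except C., which is kg·m²·s⁻²·A⁻¹.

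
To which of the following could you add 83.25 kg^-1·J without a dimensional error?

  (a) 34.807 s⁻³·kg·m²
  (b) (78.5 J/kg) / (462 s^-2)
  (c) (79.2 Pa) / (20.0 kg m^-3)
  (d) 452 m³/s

(c)

Reference: J·kg⁻¹ = N·m·kg⁻¹ = m²·s⁻².
Each option:
  (a) kg·m²·s⁻³
  (b) [m²·s⁻²] / [s⁻²] = m²
  (c) [kg·m⁻¹·s⁻²] / [kg·m⁻³] = m²·s⁻²  ← same
  (d) m³·s⁻¹
Only (c) matches m²·s⁻².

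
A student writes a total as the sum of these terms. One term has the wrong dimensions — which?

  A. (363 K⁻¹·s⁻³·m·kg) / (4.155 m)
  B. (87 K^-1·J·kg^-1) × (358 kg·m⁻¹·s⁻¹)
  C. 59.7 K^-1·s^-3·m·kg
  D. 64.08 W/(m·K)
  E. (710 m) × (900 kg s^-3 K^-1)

A.

Work out the base dimensions of each:
  A. [kg·m·s⁻³·K⁻¹] / [m] = kg·s⁻³·K⁻¹
  B. [m²·s⁻²·K⁻¹] · [kg·m⁻¹·s⁻¹] = kg·m·s⁻³·K⁻¹
  C. kg·m·s⁻³·K⁻¹
  D. W·m⁻¹·K⁻¹ = J·s⁻¹·m⁻¹·K⁻¹ = kg·m·s⁻³·K⁻¹
  E. [m] · [kg·s⁻³·K⁻¹] = kg·m·s⁻³·K⁻¹
All reduce to kg·m·s⁻³·K⁻¹ except A., which is kg·s⁻³·K⁻¹.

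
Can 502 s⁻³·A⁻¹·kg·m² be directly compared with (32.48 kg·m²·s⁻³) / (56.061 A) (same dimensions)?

Yes

In SI base units:
  502 s⁻³·A⁻¹·kg·m²:  kg·m²·s⁻³·A⁻¹
  (32.48 kg·m²·s⁻³) / (56.061 A):  [kg·m²·s⁻³] / [A] = kg·m²·s⁻³·A⁻¹
Both are kg·m²·s⁻³·A⁻¹, so they have the same dimensions and can be added.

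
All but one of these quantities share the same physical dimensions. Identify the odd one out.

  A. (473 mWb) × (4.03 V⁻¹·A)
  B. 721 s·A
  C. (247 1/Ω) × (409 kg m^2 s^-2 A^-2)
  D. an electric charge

C.

In SI base units:
  A. [kg·m²·s⁻²·A⁻¹] · [kg⁻¹·m⁻²·s³·A²] = s·A
  B. A·s = s·A
  C. [kg⁻¹·m⁻²·s³·A²] · [kg·m²·s⁻²·A⁻²] = s
  D. [electric charge] = s·A
All reduce to s·A except C., which is s.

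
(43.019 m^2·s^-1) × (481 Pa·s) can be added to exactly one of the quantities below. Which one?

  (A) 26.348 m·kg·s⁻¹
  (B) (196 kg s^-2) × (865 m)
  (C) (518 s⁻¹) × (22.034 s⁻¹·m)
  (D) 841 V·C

Reference: [m²·s⁻¹] · [kg·m⁻¹·s⁻¹] = kg·m·s⁻².
Each option:
  (A) kg·m·s⁻¹
  (B) [kg·s⁻²] · [m] = kg·m·s⁻²  ← same
  (C) [s⁻¹] · [m·s⁻¹] = m·s⁻²
  (D) C·V = s·A·J·C⁻¹ = kg·m²·s⁻²
Only (B) matches kg·m·s⁻².

(B)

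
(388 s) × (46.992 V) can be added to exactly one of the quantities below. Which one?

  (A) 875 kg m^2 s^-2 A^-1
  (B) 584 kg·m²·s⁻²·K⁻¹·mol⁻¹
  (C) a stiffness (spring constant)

(A)

Reference: [s] · [kg·m²·s⁻³·A⁻¹] = kg·m²·s⁻²·A⁻¹.
Each option:
  (A) kg·m²·s⁻²·A⁻¹  ← same
  (B) kg·m²·s⁻²·K⁻¹·mol⁻¹
  (C) [stiffness (spring constant)] = kg·s⁻²
Only (A) matches kg·m²·s⁻²·A⁻¹.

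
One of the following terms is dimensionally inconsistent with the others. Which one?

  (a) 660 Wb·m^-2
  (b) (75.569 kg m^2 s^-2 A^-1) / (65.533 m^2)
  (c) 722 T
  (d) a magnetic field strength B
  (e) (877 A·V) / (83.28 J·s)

(e)

Dimensions:
  (a) Wb·m⁻² = V·s·m⁻² = kg·s⁻²·A⁻¹
  (b) [kg·m²·s⁻²·A⁻¹] / [m²] = kg·s⁻²·A⁻¹
  (c) T = Wb·m⁻² = kg·s⁻²·A⁻¹
  (d) [magnetic field strength B] = kg·s⁻²·A⁻¹
  (e) [kg·m²·s⁻³] / [kg·m²·s⁻¹] = s⁻²
All reduce to kg·s⁻²·A⁻¹ except (e), which is s⁻².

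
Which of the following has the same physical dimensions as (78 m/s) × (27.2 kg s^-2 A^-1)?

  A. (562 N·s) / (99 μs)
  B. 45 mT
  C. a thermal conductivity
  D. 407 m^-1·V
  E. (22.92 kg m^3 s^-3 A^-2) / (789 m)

Reference: [m·s⁻¹] · [kg·s⁻²·A⁻¹] = kg·m·s⁻³·A⁻¹.
Each option:
  A. [kg·m·s⁻¹] / [s] = kg·m·s⁻²
  B. T = Wb·m⁻² = kg·s⁻²·A⁻¹
  C. [thermal conductivity] = kg·m·s⁻³·K⁻¹
  D. V·m⁻¹ = J·C⁻¹·m⁻¹ = kg·m·s⁻³·A⁻¹  ← same
  E. [kg·m³·s⁻³·A⁻²] / [m] = kg·m²·s⁻³·A⁻²
Only D. matches kg·m·s⁻³·A⁻¹.

D.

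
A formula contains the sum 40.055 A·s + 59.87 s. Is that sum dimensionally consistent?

Reduce each to base SI dimensions:
  40.055 A·s:  A·s = s·A
  59.87 s:  s
s·A ≠ s, so they cannot be added.

No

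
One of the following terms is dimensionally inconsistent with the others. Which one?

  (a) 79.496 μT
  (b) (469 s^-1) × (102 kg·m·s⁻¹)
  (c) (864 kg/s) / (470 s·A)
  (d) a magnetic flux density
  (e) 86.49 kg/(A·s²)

(b)

Work out the base dimensions of each:
  (a) T = Wb·m⁻² = kg·s⁻²·A⁻¹
  (b) [s⁻¹] · [kg·m·s⁻¹] = kg·m·s⁻²
  (c) [kg·s⁻¹] / [s·A] = kg·s⁻²·A⁻¹
  (d) [magnetic flux density] = kg·s⁻²·A⁻¹
  (e) kg·s⁻²·A⁻¹
All reduce to kg·s⁻²·A⁻¹ except (b), which is kg·m·s⁻².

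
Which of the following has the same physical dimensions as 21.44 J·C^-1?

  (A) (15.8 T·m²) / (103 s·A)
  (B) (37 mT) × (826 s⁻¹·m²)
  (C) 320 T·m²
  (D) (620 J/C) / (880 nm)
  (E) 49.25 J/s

Reference: J·C⁻¹ = N·m·(s·A)⁻¹ = kg·m²·s⁻³·A⁻¹.
Each option:
  (A) [kg·m²·s⁻²·A⁻¹] / [s·A] = kg·m²·s⁻³·A⁻²
  (B) [kg·s⁻²·A⁻¹] · [m²·s⁻¹] = kg·m²·s⁻³·A⁻¹  ← same
  (C) T·m² = Wb·m⁻²·m² = kg·m²·s⁻²·A⁻¹
  (D) [kg·m²·s⁻³·A⁻¹] / [m] = kg·m·s⁻³·A⁻¹
  (E) J·s⁻¹ = N·m·s⁻¹ = kg·m²·s⁻³
Only (B) matches kg·m²·s⁻³·A⁻¹.

(B)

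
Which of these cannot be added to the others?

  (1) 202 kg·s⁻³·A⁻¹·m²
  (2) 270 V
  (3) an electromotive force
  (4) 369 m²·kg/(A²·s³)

(4)

Expand each in SI base units:
  (1) kg·m²·s⁻³·A⁻¹
  (2) V = J·C⁻¹ = kg·m²·s⁻³·A⁻¹
  (3) [electromotive force] = kg·m²·s⁻³·A⁻¹
  (4) kg·m²·s⁻³·A⁻²
All reduce to kg·m²·s⁻³·A⁻¹ except (4), which is kg·m²·s⁻³·A⁻².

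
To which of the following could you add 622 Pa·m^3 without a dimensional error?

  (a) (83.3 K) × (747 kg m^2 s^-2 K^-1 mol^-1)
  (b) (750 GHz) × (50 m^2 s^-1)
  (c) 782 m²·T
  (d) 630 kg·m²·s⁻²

Reference: Pa·m³ = N·m⁻²·m³ = kg·m²·s⁻².
Each option:
  (a) [K] · [kg·m²·s⁻²·K⁻¹·mol⁻¹] = kg·m²·s⁻²·mol⁻¹
  (b) [s⁻¹] · [m²·s⁻¹] = m²·s⁻²
  (c) T·m² = Wb·m⁻²·m² = kg·m²·s⁻²·A⁻¹
  (d) kg·m²·s⁻²  ← same
Only (d) matches kg·m²·s⁻².

(d)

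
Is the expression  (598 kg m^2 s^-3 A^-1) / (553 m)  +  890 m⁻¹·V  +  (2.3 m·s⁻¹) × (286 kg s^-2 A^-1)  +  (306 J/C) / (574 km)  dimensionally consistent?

Dimensions:
  (598 kg m^2 s^-3 A^-1) / (553 m):  [kg·m²·s⁻³·A⁻¹] / [m] = kg·m·s⁻³·A⁻¹
  890 m⁻¹·V:  V·m⁻¹ = J·C⁻¹·m⁻¹ = kg·m·s⁻³·A⁻¹
  (2.3 m·s⁻¹) × (286 kg s^-2 A^-1):  [m·s⁻¹] · [kg·s⁻²·A⁻¹] = kg·m·s⁻³·A⁻¹
  (306 J/C) / (574 km):  [kg·m²·s⁻³·A⁻¹] / [m] = kg·m·s⁻³·A⁻¹
Every term reduces to kg·m·s⁻³·A⁻¹.

Yes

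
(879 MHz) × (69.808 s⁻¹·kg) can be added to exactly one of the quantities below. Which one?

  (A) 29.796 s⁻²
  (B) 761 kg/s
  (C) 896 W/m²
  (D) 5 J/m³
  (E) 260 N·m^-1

Reference: [s⁻¹] · [kg·s⁻¹] = kg·s⁻².
Each option:
  (A) s⁻²
  (B) kg·s⁻¹
  (C) W·m⁻² = J·s⁻¹·m⁻² = kg·s⁻³
  (D) J·m⁻³ = N·m·m⁻³ = kg·m⁻¹·s⁻²
  (E) N·m⁻¹ = kg·m·s⁻²·m⁻¹ = kg·s⁻²  ← same
Only (E) matches kg·s⁻².

(E)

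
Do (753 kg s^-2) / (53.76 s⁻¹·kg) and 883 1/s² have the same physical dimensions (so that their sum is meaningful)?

Work out the base dimensions of each:
  (753 kg s^-2) / (53.76 s⁻¹·kg):  [kg·s⁻²] / [kg·s⁻¹] = s⁻¹
  883 1/s²:  s⁻²
s⁻¹ ≠ s⁻², so they cannot be added.

No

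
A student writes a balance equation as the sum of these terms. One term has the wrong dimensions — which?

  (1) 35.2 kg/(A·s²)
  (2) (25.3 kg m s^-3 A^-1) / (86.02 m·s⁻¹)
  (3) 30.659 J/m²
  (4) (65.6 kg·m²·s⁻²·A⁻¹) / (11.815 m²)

Work out the base dimensions of each:
  (1) kg·s⁻²·A⁻¹
  (2) [kg·m·s⁻³·A⁻¹] / [m·s⁻¹] = kg·s⁻²·A⁻¹
  (3) J·m⁻² = N·m·m⁻² = kg·s⁻²
  (4) [kg·m²·s⁻²·A⁻¹] / [m²] = kg·s⁻²·A⁻¹
All reduce to kg·s⁻²·A⁻¹ except (3), which is kg·s⁻².

(3)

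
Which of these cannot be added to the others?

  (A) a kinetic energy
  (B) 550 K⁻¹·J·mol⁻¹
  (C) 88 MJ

Dimensions:
  (A) [kinetic energy] = kg·m²·s⁻²
  (B) J·mol⁻¹·K⁻¹ = N·m·mol⁻¹·K⁻¹ = kg·m²·s⁻²·K⁻¹·mol⁻¹
  (C) J = N·m = kg·m²·s⁻²
All reduce to kg·m²·s⁻² except (B), which is kg·m²·s⁻²·K⁻¹·mol⁻¹.

(B)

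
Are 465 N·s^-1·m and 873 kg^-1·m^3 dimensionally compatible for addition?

Dimensions:
  465 N·s^-1·m:  N·m·s⁻¹ = kg·m·s⁻²·m·s⁻¹ = kg·m²·s⁻³
  873 kg^-1·m^3:  m³·kg⁻¹ = kg⁻¹·m³
kg·m²·s⁻³ ≠ kg⁻¹·m³, so they cannot be added.

No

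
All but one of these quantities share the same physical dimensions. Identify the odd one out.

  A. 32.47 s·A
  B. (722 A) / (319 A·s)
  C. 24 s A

Dimensions:
  A. A·s = s·A
  B. [A] / [s·A] = s⁻¹
  C. s·A
All reduce to s·A except B., which is s⁻¹.

B.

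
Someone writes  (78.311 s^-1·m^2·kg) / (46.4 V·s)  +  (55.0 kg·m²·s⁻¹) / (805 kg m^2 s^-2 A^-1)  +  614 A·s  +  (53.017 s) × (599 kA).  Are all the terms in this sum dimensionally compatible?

In SI base units:
  (78.311 s^-1·m^2·kg) / (46.4 V·s):  [kg·m²·s⁻¹] / [kg·m²·s⁻²·A⁻¹] = s·A
  (55.0 kg·m²·s⁻¹) / (805 kg m^2 s^-2 A^-1):  [kg·m²·s⁻¹] / [kg·m²·s⁻²·A⁻¹] = s·A
  614 A·s:  A·s = s·A
  (53.017 s) × (599 kA):  [s] · [A] = s·A
Every term reduces to s·A.

Yes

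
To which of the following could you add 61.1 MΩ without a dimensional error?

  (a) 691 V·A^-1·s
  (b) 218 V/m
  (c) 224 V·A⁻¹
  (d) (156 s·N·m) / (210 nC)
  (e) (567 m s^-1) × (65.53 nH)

Reference: Ω = V·A⁻¹ = kg·m²·s⁻³·A⁻².
Each option:
  (a) V·s·A⁻¹ = J·C⁻¹·s·A⁻¹ = kg·m²·s⁻²·A⁻²
  (b) V·m⁻¹ = J·C⁻¹·m⁻¹ = kg·m·s⁻³·A⁻¹
  (c) V·A⁻¹ = J·C⁻¹·A⁻¹ = kg·m²·s⁻³·A⁻²  ← same
  (d) [kg·m²·s⁻¹] / [s·A] = kg·m²·s⁻²·A⁻¹
  (e) [m·s⁻¹] · [kg·m²·s⁻²·A⁻²] = kg·m³·s⁻³·A⁻²
Only (c) matches kg·m²·s⁻³·A⁻².

(c)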